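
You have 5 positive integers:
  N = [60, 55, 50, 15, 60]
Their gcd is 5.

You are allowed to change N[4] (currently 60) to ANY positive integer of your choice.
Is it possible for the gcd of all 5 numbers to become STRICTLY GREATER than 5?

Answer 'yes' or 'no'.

Current gcd = 5
gcd of all OTHER numbers (without N[4]=60): gcd([60, 55, 50, 15]) = 5
The new gcd after any change is gcd(5, new_value).
This can be at most 5.
Since 5 = old gcd 5, the gcd can only stay the same or decrease.

Answer: no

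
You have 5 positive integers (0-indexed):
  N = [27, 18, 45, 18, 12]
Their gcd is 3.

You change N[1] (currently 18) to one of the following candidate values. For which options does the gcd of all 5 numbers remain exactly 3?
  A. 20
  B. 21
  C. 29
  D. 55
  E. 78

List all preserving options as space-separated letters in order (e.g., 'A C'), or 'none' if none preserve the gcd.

Old gcd = 3; gcd of others (without N[1]) = 3
New gcd for candidate v: gcd(3, v). Preserves old gcd iff gcd(3, v) = 3.
  Option A: v=20, gcd(3,20)=1 -> changes
  Option B: v=21, gcd(3,21)=3 -> preserves
  Option C: v=29, gcd(3,29)=1 -> changes
  Option D: v=55, gcd(3,55)=1 -> changes
  Option E: v=78, gcd(3,78)=3 -> preserves

Answer: B E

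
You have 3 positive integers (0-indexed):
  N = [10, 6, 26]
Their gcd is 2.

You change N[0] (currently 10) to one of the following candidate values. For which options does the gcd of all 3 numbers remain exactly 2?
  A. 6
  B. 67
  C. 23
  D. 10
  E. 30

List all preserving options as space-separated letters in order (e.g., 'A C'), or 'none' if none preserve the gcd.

Answer: A D E

Derivation:
Old gcd = 2; gcd of others (without N[0]) = 2
New gcd for candidate v: gcd(2, v). Preserves old gcd iff gcd(2, v) = 2.
  Option A: v=6, gcd(2,6)=2 -> preserves
  Option B: v=67, gcd(2,67)=1 -> changes
  Option C: v=23, gcd(2,23)=1 -> changes
  Option D: v=10, gcd(2,10)=2 -> preserves
  Option E: v=30, gcd(2,30)=2 -> preserves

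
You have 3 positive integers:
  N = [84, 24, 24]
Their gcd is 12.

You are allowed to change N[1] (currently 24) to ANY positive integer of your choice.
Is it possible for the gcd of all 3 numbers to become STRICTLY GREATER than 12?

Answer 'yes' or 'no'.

Answer: no

Derivation:
Current gcd = 12
gcd of all OTHER numbers (without N[1]=24): gcd([84, 24]) = 12
The new gcd after any change is gcd(12, new_value).
This can be at most 12.
Since 12 = old gcd 12, the gcd can only stay the same or decrease.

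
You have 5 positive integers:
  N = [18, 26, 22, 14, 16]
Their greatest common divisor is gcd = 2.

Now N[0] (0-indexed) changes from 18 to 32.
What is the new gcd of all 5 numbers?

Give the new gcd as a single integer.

Answer: 2

Derivation:
Numbers: [18, 26, 22, 14, 16], gcd = 2
Change: index 0, 18 -> 32
gcd of the OTHER numbers (without index 0): gcd([26, 22, 14, 16]) = 2
New gcd = gcd(g_others, new_val) = gcd(2, 32) = 2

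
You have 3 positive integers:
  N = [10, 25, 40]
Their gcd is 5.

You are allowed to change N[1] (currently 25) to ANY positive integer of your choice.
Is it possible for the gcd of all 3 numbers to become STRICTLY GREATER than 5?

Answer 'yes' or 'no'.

Answer: yes

Derivation:
Current gcd = 5
gcd of all OTHER numbers (without N[1]=25): gcd([10, 40]) = 10
The new gcd after any change is gcd(10, new_value).
This can be at most 10.
Since 10 > old gcd 5, the gcd CAN increase (e.g., set N[1] = 10).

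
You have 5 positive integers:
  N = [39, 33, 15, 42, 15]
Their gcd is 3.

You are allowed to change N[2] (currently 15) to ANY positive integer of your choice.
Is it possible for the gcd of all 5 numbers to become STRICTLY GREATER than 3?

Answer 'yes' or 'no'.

Current gcd = 3
gcd of all OTHER numbers (without N[2]=15): gcd([39, 33, 42, 15]) = 3
The new gcd after any change is gcd(3, new_value).
This can be at most 3.
Since 3 = old gcd 3, the gcd can only stay the same or decrease.

Answer: no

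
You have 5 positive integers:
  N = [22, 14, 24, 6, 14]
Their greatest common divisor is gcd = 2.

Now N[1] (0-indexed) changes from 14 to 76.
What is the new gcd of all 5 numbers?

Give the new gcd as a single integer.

Numbers: [22, 14, 24, 6, 14], gcd = 2
Change: index 1, 14 -> 76
gcd of the OTHER numbers (without index 1): gcd([22, 24, 6, 14]) = 2
New gcd = gcd(g_others, new_val) = gcd(2, 76) = 2

Answer: 2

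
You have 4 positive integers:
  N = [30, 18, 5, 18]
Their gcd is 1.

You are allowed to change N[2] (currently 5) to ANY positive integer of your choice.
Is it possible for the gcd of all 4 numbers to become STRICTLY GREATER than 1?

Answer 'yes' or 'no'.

Answer: yes

Derivation:
Current gcd = 1
gcd of all OTHER numbers (without N[2]=5): gcd([30, 18, 18]) = 6
The new gcd after any change is gcd(6, new_value).
This can be at most 6.
Since 6 > old gcd 1, the gcd CAN increase (e.g., set N[2] = 6).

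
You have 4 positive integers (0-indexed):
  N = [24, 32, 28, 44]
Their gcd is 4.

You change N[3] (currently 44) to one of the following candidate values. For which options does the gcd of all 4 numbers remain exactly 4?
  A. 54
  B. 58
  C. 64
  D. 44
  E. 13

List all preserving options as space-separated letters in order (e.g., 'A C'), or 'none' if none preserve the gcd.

Old gcd = 4; gcd of others (without N[3]) = 4
New gcd for candidate v: gcd(4, v). Preserves old gcd iff gcd(4, v) = 4.
  Option A: v=54, gcd(4,54)=2 -> changes
  Option B: v=58, gcd(4,58)=2 -> changes
  Option C: v=64, gcd(4,64)=4 -> preserves
  Option D: v=44, gcd(4,44)=4 -> preserves
  Option E: v=13, gcd(4,13)=1 -> changes

Answer: C D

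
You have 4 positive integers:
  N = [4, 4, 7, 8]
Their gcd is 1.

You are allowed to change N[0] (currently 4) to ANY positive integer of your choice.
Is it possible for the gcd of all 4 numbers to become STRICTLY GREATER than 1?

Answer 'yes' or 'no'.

Answer: no

Derivation:
Current gcd = 1
gcd of all OTHER numbers (without N[0]=4): gcd([4, 7, 8]) = 1
The new gcd after any change is gcd(1, new_value).
This can be at most 1.
Since 1 = old gcd 1, the gcd can only stay the same or decrease.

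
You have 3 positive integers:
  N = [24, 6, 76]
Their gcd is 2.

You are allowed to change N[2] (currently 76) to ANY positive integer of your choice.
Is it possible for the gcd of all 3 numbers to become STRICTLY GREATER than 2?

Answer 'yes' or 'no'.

Current gcd = 2
gcd of all OTHER numbers (without N[2]=76): gcd([24, 6]) = 6
The new gcd after any change is gcd(6, new_value).
This can be at most 6.
Since 6 > old gcd 2, the gcd CAN increase (e.g., set N[2] = 6).

Answer: yes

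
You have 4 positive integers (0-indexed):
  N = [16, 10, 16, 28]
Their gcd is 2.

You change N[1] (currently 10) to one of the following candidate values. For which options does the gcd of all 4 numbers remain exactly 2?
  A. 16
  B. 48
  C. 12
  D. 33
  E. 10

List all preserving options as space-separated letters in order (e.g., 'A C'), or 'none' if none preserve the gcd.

Old gcd = 2; gcd of others (without N[1]) = 4
New gcd for candidate v: gcd(4, v). Preserves old gcd iff gcd(4, v) = 2.
  Option A: v=16, gcd(4,16)=4 -> changes
  Option B: v=48, gcd(4,48)=4 -> changes
  Option C: v=12, gcd(4,12)=4 -> changes
  Option D: v=33, gcd(4,33)=1 -> changes
  Option E: v=10, gcd(4,10)=2 -> preserves

Answer: E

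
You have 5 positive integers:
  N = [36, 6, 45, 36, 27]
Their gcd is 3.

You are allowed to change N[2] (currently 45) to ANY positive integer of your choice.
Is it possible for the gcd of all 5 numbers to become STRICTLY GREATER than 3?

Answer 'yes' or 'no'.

Answer: no

Derivation:
Current gcd = 3
gcd of all OTHER numbers (without N[2]=45): gcd([36, 6, 36, 27]) = 3
The new gcd after any change is gcd(3, new_value).
This can be at most 3.
Since 3 = old gcd 3, the gcd can only stay the same or decrease.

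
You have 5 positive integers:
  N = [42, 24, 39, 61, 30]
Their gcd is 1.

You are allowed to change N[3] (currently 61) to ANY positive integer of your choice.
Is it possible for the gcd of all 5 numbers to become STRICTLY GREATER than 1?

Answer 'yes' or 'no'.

Answer: yes

Derivation:
Current gcd = 1
gcd of all OTHER numbers (without N[3]=61): gcd([42, 24, 39, 30]) = 3
The new gcd after any change is gcd(3, new_value).
This can be at most 3.
Since 3 > old gcd 1, the gcd CAN increase (e.g., set N[3] = 3).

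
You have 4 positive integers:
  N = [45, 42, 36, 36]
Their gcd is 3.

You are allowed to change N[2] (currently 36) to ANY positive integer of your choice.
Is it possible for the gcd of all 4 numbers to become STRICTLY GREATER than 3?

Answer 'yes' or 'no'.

Answer: no

Derivation:
Current gcd = 3
gcd of all OTHER numbers (without N[2]=36): gcd([45, 42, 36]) = 3
The new gcd after any change is gcd(3, new_value).
This can be at most 3.
Since 3 = old gcd 3, the gcd can only stay the same or decrease.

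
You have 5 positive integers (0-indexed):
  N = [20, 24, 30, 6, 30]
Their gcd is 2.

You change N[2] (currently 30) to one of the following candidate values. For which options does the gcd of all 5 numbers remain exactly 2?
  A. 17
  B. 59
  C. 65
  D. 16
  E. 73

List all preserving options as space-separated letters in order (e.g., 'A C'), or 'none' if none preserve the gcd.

Answer: D

Derivation:
Old gcd = 2; gcd of others (without N[2]) = 2
New gcd for candidate v: gcd(2, v). Preserves old gcd iff gcd(2, v) = 2.
  Option A: v=17, gcd(2,17)=1 -> changes
  Option B: v=59, gcd(2,59)=1 -> changes
  Option C: v=65, gcd(2,65)=1 -> changes
  Option D: v=16, gcd(2,16)=2 -> preserves
  Option E: v=73, gcd(2,73)=1 -> changes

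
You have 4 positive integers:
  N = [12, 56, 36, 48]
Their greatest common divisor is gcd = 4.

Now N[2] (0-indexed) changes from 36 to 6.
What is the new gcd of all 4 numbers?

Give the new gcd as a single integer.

Numbers: [12, 56, 36, 48], gcd = 4
Change: index 2, 36 -> 6
gcd of the OTHER numbers (without index 2): gcd([12, 56, 48]) = 4
New gcd = gcd(g_others, new_val) = gcd(4, 6) = 2

Answer: 2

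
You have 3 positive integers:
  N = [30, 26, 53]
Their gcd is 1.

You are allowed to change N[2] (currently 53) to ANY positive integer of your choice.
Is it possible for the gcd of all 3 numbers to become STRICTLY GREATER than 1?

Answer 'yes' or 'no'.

Current gcd = 1
gcd of all OTHER numbers (without N[2]=53): gcd([30, 26]) = 2
The new gcd after any change is gcd(2, new_value).
This can be at most 2.
Since 2 > old gcd 1, the gcd CAN increase (e.g., set N[2] = 2).

Answer: yes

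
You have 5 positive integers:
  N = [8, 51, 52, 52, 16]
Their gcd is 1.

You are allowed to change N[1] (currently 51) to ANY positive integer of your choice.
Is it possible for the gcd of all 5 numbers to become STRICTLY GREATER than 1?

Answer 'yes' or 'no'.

Current gcd = 1
gcd of all OTHER numbers (without N[1]=51): gcd([8, 52, 52, 16]) = 4
The new gcd after any change is gcd(4, new_value).
This can be at most 4.
Since 4 > old gcd 1, the gcd CAN increase (e.g., set N[1] = 4).

Answer: yes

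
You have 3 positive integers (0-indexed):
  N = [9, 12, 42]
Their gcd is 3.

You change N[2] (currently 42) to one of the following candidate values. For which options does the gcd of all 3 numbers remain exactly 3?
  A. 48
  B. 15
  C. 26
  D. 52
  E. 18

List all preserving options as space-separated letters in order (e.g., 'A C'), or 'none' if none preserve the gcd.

Old gcd = 3; gcd of others (without N[2]) = 3
New gcd for candidate v: gcd(3, v). Preserves old gcd iff gcd(3, v) = 3.
  Option A: v=48, gcd(3,48)=3 -> preserves
  Option B: v=15, gcd(3,15)=3 -> preserves
  Option C: v=26, gcd(3,26)=1 -> changes
  Option D: v=52, gcd(3,52)=1 -> changes
  Option E: v=18, gcd(3,18)=3 -> preserves

Answer: A B E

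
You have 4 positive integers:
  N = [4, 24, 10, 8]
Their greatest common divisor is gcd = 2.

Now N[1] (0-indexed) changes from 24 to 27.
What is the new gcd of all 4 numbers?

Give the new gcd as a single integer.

Answer: 1

Derivation:
Numbers: [4, 24, 10, 8], gcd = 2
Change: index 1, 24 -> 27
gcd of the OTHER numbers (without index 1): gcd([4, 10, 8]) = 2
New gcd = gcd(g_others, new_val) = gcd(2, 27) = 1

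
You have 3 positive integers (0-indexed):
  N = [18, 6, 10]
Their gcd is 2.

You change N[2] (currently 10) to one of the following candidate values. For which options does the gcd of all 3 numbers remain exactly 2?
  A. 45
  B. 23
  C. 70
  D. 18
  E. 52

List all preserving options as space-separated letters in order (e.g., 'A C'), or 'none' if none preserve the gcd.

Answer: C E

Derivation:
Old gcd = 2; gcd of others (without N[2]) = 6
New gcd for candidate v: gcd(6, v). Preserves old gcd iff gcd(6, v) = 2.
  Option A: v=45, gcd(6,45)=3 -> changes
  Option B: v=23, gcd(6,23)=1 -> changes
  Option C: v=70, gcd(6,70)=2 -> preserves
  Option D: v=18, gcd(6,18)=6 -> changes
  Option E: v=52, gcd(6,52)=2 -> preserves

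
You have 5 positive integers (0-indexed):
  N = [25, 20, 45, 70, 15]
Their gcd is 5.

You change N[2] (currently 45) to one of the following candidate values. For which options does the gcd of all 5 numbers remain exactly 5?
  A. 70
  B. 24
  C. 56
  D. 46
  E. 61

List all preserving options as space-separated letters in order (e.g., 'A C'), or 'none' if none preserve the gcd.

Answer: A

Derivation:
Old gcd = 5; gcd of others (without N[2]) = 5
New gcd for candidate v: gcd(5, v). Preserves old gcd iff gcd(5, v) = 5.
  Option A: v=70, gcd(5,70)=5 -> preserves
  Option B: v=24, gcd(5,24)=1 -> changes
  Option C: v=56, gcd(5,56)=1 -> changes
  Option D: v=46, gcd(5,46)=1 -> changes
  Option E: v=61, gcd(5,61)=1 -> changes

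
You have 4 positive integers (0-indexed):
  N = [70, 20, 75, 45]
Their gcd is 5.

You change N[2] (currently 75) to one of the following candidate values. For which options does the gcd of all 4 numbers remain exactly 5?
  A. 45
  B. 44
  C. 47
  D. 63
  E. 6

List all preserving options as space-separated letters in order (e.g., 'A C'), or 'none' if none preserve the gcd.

Answer: A

Derivation:
Old gcd = 5; gcd of others (without N[2]) = 5
New gcd for candidate v: gcd(5, v). Preserves old gcd iff gcd(5, v) = 5.
  Option A: v=45, gcd(5,45)=5 -> preserves
  Option B: v=44, gcd(5,44)=1 -> changes
  Option C: v=47, gcd(5,47)=1 -> changes
  Option D: v=63, gcd(5,63)=1 -> changes
  Option E: v=6, gcd(5,6)=1 -> changes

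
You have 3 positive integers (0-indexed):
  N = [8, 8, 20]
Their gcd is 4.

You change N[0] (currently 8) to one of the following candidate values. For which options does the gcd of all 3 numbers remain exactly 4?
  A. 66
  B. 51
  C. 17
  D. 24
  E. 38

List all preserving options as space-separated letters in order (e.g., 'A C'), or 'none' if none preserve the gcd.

Old gcd = 4; gcd of others (without N[0]) = 4
New gcd for candidate v: gcd(4, v). Preserves old gcd iff gcd(4, v) = 4.
  Option A: v=66, gcd(4,66)=2 -> changes
  Option B: v=51, gcd(4,51)=1 -> changes
  Option C: v=17, gcd(4,17)=1 -> changes
  Option D: v=24, gcd(4,24)=4 -> preserves
  Option E: v=38, gcd(4,38)=2 -> changes

Answer: D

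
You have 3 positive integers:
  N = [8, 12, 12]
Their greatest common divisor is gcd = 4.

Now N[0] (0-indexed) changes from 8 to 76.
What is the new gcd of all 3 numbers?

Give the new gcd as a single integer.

Numbers: [8, 12, 12], gcd = 4
Change: index 0, 8 -> 76
gcd of the OTHER numbers (without index 0): gcd([12, 12]) = 12
New gcd = gcd(g_others, new_val) = gcd(12, 76) = 4

Answer: 4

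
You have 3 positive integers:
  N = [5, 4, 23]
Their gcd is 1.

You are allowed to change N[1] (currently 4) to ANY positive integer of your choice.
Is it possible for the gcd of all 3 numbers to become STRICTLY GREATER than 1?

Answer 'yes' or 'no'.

Current gcd = 1
gcd of all OTHER numbers (without N[1]=4): gcd([5, 23]) = 1
The new gcd after any change is gcd(1, new_value).
This can be at most 1.
Since 1 = old gcd 1, the gcd can only stay the same or decrease.

Answer: no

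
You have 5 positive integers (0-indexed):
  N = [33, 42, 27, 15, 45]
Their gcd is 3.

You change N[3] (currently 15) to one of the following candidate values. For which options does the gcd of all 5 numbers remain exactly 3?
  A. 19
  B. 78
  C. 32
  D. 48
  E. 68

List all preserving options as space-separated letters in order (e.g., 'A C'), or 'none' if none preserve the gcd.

Old gcd = 3; gcd of others (without N[3]) = 3
New gcd for candidate v: gcd(3, v). Preserves old gcd iff gcd(3, v) = 3.
  Option A: v=19, gcd(3,19)=1 -> changes
  Option B: v=78, gcd(3,78)=3 -> preserves
  Option C: v=32, gcd(3,32)=1 -> changes
  Option D: v=48, gcd(3,48)=3 -> preserves
  Option E: v=68, gcd(3,68)=1 -> changes

Answer: B D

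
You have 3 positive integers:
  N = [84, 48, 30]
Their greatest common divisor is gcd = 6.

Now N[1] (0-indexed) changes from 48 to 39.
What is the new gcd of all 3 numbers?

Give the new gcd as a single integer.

Numbers: [84, 48, 30], gcd = 6
Change: index 1, 48 -> 39
gcd of the OTHER numbers (without index 1): gcd([84, 30]) = 6
New gcd = gcd(g_others, new_val) = gcd(6, 39) = 3

Answer: 3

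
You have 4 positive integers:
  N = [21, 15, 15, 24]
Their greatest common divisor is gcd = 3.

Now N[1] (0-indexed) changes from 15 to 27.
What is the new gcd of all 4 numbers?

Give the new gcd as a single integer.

Numbers: [21, 15, 15, 24], gcd = 3
Change: index 1, 15 -> 27
gcd of the OTHER numbers (without index 1): gcd([21, 15, 24]) = 3
New gcd = gcd(g_others, new_val) = gcd(3, 27) = 3

Answer: 3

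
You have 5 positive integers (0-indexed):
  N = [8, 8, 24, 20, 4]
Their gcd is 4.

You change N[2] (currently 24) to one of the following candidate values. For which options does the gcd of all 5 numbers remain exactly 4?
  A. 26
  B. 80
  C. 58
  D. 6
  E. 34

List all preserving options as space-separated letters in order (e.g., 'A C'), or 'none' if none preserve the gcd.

Answer: B

Derivation:
Old gcd = 4; gcd of others (without N[2]) = 4
New gcd for candidate v: gcd(4, v). Preserves old gcd iff gcd(4, v) = 4.
  Option A: v=26, gcd(4,26)=2 -> changes
  Option B: v=80, gcd(4,80)=4 -> preserves
  Option C: v=58, gcd(4,58)=2 -> changes
  Option D: v=6, gcd(4,6)=2 -> changes
  Option E: v=34, gcd(4,34)=2 -> changes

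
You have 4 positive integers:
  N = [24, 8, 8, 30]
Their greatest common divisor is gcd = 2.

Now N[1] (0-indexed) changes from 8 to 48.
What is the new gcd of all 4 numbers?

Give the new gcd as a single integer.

Answer: 2

Derivation:
Numbers: [24, 8, 8, 30], gcd = 2
Change: index 1, 8 -> 48
gcd of the OTHER numbers (without index 1): gcd([24, 8, 30]) = 2
New gcd = gcd(g_others, new_val) = gcd(2, 48) = 2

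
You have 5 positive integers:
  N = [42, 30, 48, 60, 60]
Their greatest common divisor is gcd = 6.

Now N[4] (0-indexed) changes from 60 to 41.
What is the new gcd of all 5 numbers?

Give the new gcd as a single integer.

Numbers: [42, 30, 48, 60, 60], gcd = 6
Change: index 4, 60 -> 41
gcd of the OTHER numbers (without index 4): gcd([42, 30, 48, 60]) = 6
New gcd = gcd(g_others, new_val) = gcd(6, 41) = 1

Answer: 1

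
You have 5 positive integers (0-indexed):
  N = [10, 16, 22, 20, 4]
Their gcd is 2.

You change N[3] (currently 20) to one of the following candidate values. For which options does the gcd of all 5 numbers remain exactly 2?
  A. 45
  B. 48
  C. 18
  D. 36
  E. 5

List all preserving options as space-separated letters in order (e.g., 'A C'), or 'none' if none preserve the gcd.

Answer: B C D

Derivation:
Old gcd = 2; gcd of others (without N[3]) = 2
New gcd for candidate v: gcd(2, v). Preserves old gcd iff gcd(2, v) = 2.
  Option A: v=45, gcd(2,45)=1 -> changes
  Option B: v=48, gcd(2,48)=2 -> preserves
  Option C: v=18, gcd(2,18)=2 -> preserves
  Option D: v=36, gcd(2,36)=2 -> preserves
  Option E: v=5, gcd(2,5)=1 -> changes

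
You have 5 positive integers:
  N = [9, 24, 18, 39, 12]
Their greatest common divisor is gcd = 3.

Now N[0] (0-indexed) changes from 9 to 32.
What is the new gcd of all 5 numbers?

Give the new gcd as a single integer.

Answer: 1

Derivation:
Numbers: [9, 24, 18, 39, 12], gcd = 3
Change: index 0, 9 -> 32
gcd of the OTHER numbers (without index 0): gcd([24, 18, 39, 12]) = 3
New gcd = gcd(g_others, new_val) = gcd(3, 32) = 1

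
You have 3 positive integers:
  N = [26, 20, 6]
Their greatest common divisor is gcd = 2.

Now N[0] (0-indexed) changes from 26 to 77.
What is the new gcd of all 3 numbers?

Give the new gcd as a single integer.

Answer: 1

Derivation:
Numbers: [26, 20, 6], gcd = 2
Change: index 0, 26 -> 77
gcd of the OTHER numbers (without index 0): gcd([20, 6]) = 2
New gcd = gcd(g_others, new_val) = gcd(2, 77) = 1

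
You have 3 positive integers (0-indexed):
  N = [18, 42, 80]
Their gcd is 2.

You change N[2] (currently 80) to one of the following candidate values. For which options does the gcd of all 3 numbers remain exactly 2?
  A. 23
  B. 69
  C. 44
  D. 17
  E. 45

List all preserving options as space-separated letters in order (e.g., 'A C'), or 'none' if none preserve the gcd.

Answer: C

Derivation:
Old gcd = 2; gcd of others (without N[2]) = 6
New gcd for candidate v: gcd(6, v). Preserves old gcd iff gcd(6, v) = 2.
  Option A: v=23, gcd(6,23)=1 -> changes
  Option B: v=69, gcd(6,69)=3 -> changes
  Option C: v=44, gcd(6,44)=2 -> preserves
  Option D: v=17, gcd(6,17)=1 -> changes
  Option E: v=45, gcd(6,45)=3 -> changes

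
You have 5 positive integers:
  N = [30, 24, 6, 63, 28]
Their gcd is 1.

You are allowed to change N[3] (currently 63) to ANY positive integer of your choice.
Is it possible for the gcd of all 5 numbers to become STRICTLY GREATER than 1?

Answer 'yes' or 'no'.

Current gcd = 1
gcd of all OTHER numbers (without N[3]=63): gcd([30, 24, 6, 28]) = 2
The new gcd after any change is gcd(2, new_value).
This can be at most 2.
Since 2 > old gcd 1, the gcd CAN increase (e.g., set N[3] = 2).

Answer: yes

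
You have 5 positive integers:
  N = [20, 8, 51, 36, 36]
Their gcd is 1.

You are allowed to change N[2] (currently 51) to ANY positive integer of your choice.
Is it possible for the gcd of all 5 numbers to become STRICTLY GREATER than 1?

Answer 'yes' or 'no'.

Answer: yes

Derivation:
Current gcd = 1
gcd of all OTHER numbers (without N[2]=51): gcd([20, 8, 36, 36]) = 4
The new gcd after any change is gcd(4, new_value).
This can be at most 4.
Since 4 > old gcd 1, the gcd CAN increase (e.g., set N[2] = 4).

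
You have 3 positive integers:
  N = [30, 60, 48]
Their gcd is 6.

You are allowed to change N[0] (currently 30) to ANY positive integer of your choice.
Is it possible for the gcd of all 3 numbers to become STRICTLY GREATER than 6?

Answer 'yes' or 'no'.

Current gcd = 6
gcd of all OTHER numbers (without N[0]=30): gcd([60, 48]) = 12
The new gcd after any change is gcd(12, new_value).
This can be at most 12.
Since 12 > old gcd 6, the gcd CAN increase (e.g., set N[0] = 12).

Answer: yes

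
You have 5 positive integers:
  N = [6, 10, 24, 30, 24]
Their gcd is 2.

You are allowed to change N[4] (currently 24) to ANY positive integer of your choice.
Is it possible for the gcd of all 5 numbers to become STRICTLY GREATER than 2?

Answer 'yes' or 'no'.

Answer: no

Derivation:
Current gcd = 2
gcd of all OTHER numbers (without N[4]=24): gcd([6, 10, 24, 30]) = 2
The new gcd after any change is gcd(2, new_value).
This can be at most 2.
Since 2 = old gcd 2, the gcd can only stay the same or decrease.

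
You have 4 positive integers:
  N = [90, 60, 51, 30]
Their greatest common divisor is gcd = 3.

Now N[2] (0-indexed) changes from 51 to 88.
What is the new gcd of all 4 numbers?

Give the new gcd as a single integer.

Answer: 2

Derivation:
Numbers: [90, 60, 51, 30], gcd = 3
Change: index 2, 51 -> 88
gcd of the OTHER numbers (without index 2): gcd([90, 60, 30]) = 30
New gcd = gcd(g_others, new_val) = gcd(30, 88) = 2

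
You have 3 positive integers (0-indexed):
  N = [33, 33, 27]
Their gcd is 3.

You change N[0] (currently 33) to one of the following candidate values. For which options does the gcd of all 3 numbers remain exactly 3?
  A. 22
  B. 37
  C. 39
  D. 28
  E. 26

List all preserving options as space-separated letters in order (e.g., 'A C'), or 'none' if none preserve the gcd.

Answer: C

Derivation:
Old gcd = 3; gcd of others (without N[0]) = 3
New gcd for candidate v: gcd(3, v). Preserves old gcd iff gcd(3, v) = 3.
  Option A: v=22, gcd(3,22)=1 -> changes
  Option B: v=37, gcd(3,37)=1 -> changes
  Option C: v=39, gcd(3,39)=3 -> preserves
  Option D: v=28, gcd(3,28)=1 -> changes
  Option E: v=26, gcd(3,26)=1 -> changes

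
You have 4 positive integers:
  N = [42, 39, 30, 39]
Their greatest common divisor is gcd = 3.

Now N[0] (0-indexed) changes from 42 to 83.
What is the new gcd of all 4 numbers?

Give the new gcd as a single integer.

Answer: 1

Derivation:
Numbers: [42, 39, 30, 39], gcd = 3
Change: index 0, 42 -> 83
gcd of the OTHER numbers (without index 0): gcd([39, 30, 39]) = 3
New gcd = gcd(g_others, new_val) = gcd(3, 83) = 1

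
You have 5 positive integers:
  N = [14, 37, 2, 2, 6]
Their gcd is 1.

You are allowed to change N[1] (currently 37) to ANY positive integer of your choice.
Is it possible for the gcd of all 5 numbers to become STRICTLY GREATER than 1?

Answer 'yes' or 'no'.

Current gcd = 1
gcd of all OTHER numbers (without N[1]=37): gcd([14, 2, 2, 6]) = 2
The new gcd after any change is gcd(2, new_value).
This can be at most 2.
Since 2 > old gcd 1, the gcd CAN increase (e.g., set N[1] = 2).

Answer: yes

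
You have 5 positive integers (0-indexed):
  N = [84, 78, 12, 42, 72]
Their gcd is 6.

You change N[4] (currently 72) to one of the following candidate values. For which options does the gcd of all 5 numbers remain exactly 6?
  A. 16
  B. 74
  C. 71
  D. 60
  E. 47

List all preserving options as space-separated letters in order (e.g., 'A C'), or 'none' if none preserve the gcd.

Answer: D

Derivation:
Old gcd = 6; gcd of others (without N[4]) = 6
New gcd for candidate v: gcd(6, v). Preserves old gcd iff gcd(6, v) = 6.
  Option A: v=16, gcd(6,16)=2 -> changes
  Option B: v=74, gcd(6,74)=2 -> changes
  Option C: v=71, gcd(6,71)=1 -> changes
  Option D: v=60, gcd(6,60)=6 -> preserves
  Option E: v=47, gcd(6,47)=1 -> changes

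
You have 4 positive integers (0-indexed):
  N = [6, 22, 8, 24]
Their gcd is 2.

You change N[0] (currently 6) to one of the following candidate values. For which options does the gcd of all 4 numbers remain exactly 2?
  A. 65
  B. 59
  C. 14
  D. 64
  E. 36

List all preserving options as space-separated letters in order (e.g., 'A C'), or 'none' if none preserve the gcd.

Old gcd = 2; gcd of others (without N[0]) = 2
New gcd for candidate v: gcd(2, v). Preserves old gcd iff gcd(2, v) = 2.
  Option A: v=65, gcd(2,65)=1 -> changes
  Option B: v=59, gcd(2,59)=1 -> changes
  Option C: v=14, gcd(2,14)=2 -> preserves
  Option D: v=64, gcd(2,64)=2 -> preserves
  Option E: v=36, gcd(2,36)=2 -> preserves

Answer: C D E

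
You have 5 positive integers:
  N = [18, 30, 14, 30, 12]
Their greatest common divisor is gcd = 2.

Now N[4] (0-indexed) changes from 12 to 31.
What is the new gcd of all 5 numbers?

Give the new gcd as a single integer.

Numbers: [18, 30, 14, 30, 12], gcd = 2
Change: index 4, 12 -> 31
gcd of the OTHER numbers (without index 4): gcd([18, 30, 14, 30]) = 2
New gcd = gcd(g_others, new_val) = gcd(2, 31) = 1

Answer: 1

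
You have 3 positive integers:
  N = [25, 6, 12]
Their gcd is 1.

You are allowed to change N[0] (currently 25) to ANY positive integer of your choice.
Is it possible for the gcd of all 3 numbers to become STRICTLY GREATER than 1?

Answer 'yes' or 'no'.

Answer: yes

Derivation:
Current gcd = 1
gcd of all OTHER numbers (without N[0]=25): gcd([6, 12]) = 6
The new gcd after any change is gcd(6, new_value).
This can be at most 6.
Since 6 > old gcd 1, the gcd CAN increase (e.g., set N[0] = 6).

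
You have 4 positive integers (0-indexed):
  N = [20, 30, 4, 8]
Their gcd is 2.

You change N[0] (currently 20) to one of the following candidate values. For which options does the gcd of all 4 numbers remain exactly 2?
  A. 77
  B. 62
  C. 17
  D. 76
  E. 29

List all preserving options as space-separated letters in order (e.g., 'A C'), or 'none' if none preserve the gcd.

Old gcd = 2; gcd of others (without N[0]) = 2
New gcd for candidate v: gcd(2, v). Preserves old gcd iff gcd(2, v) = 2.
  Option A: v=77, gcd(2,77)=1 -> changes
  Option B: v=62, gcd(2,62)=2 -> preserves
  Option C: v=17, gcd(2,17)=1 -> changes
  Option D: v=76, gcd(2,76)=2 -> preserves
  Option E: v=29, gcd(2,29)=1 -> changes

Answer: B D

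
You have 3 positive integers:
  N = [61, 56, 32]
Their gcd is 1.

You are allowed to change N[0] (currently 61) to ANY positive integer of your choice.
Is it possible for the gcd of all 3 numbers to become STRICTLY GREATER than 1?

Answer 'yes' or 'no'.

Current gcd = 1
gcd of all OTHER numbers (without N[0]=61): gcd([56, 32]) = 8
The new gcd after any change is gcd(8, new_value).
This can be at most 8.
Since 8 > old gcd 1, the gcd CAN increase (e.g., set N[0] = 8).

Answer: yes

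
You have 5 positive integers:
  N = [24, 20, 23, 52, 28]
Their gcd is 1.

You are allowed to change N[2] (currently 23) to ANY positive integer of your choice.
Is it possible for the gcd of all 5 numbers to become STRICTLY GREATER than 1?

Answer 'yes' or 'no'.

Current gcd = 1
gcd of all OTHER numbers (without N[2]=23): gcd([24, 20, 52, 28]) = 4
The new gcd after any change is gcd(4, new_value).
This can be at most 4.
Since 4 > old gcd 1, the gcd CAN increase (e.g., set N[2] = 4).

Answer: yes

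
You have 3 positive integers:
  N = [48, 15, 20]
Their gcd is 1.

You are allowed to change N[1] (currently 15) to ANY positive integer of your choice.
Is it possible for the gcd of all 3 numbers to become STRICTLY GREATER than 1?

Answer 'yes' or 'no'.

Answer: yes

Derivation:
Current gcd = 1
gcd of all OTHER numbers (without N[1]=15): gcd([48, 20]) = 4
The new gcd after any change is gcd(4, new_value).
This can be at most 4.
Since 4 > old gcd 1, the gcd CAN increase (e.g., set N[1] = 4).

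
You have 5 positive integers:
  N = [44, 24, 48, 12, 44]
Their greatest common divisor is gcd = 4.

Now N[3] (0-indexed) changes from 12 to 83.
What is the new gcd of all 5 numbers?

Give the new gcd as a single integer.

Answer: 1

Derivation:
Numbers: [44, 24, 48, 12, 44], gcd = 4
Change: index 3, 12 -> 83
gcd of the OTHER numbers (without index 3): gcd([44, 24, 48, 44]) = 4
New gcd = gcd(g_others, new_val) = gcd(4, 83) = 1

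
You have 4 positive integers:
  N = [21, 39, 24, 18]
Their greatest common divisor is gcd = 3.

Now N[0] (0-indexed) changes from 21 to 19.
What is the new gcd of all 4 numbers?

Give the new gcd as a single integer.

Numbers: [21, 39, 24, 18], gcd = 3
Change: index 0, 21 -> 19
gcd of the OTHER numbers (without index 0): gcd([39, 24, 18]) = 3
New gcd = gcd(g_others, new_val) = gcd(3, 19) = 1

Answer: 1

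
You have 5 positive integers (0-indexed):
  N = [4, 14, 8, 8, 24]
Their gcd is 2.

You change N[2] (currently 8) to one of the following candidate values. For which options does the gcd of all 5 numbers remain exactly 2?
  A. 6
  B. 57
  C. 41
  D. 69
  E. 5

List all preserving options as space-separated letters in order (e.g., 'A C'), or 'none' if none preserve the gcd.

Old gcd = 2; gcd of others (without N[2]) = 2
New gcd for candidate v: gcd(2, v). Preserves old gcd iff gcd(2, v) = 2.
  Option A: v=6, gcd(2,6)=2 -> preserves
  Option B: v=57, gcd(2,57)=1 -> changes
  Option C: v=41, gcd(2,41)=1 -> changes
  Option D: v=69, gcd(2,69)=1 -> changes
  Option E: v=5, gcd(2,5)=1 -> changes

Answer: A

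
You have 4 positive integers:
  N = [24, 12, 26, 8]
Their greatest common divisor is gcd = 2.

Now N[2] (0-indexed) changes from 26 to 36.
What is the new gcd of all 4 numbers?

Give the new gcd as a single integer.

Numbers: [24, 12, 26, 8], gcd = 2
Change: index 2, 26 -> 36
gcd of the OTHER numbers (without index 2): gcd([24, 12, 8]) = 4
New gcd = gcd(g_others, new_val) = gcd(4, 36) = 4

Answer: 4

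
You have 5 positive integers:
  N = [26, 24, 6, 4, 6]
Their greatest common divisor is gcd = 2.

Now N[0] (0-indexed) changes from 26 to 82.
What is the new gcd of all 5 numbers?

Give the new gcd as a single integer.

Answer: 2

Derivation:
Numbers: [26, 24, 6, 4, 6], gcd = 2
Change: index 0, 26 -> 82
gcd of the OTHER numbers (without index 0): gcd([24, 6, 4, 6]) = 2
New gcd = gcd(g_others, new_val) = gcd(2, 82) = 2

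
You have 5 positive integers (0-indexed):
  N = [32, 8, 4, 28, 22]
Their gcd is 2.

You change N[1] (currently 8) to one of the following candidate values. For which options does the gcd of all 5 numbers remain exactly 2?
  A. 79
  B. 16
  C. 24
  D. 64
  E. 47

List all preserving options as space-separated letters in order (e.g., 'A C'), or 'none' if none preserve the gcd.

Old gcd = 2; gcd of others (without N[1]) = 2
New gcd for candidate v: gcd(2, v). Preserves old gcd iff gcd(2, v) = 2.
  Option A: v=79, gcd(2,79)=1 -> changes
  Option B: v=16, gcd(2,16)=2 -> preserves
  Option C: v=24, gcd(2,24)=2 -> preserves
  Option D: v=64, gcd(2,64)=2 -> preserves
  Option E: v=47, gcd(2,47)=1 -> changes

Answer: B C D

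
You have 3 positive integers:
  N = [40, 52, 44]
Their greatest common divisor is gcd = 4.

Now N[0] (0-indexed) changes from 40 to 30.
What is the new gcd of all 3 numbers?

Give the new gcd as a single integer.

Numbers: [40, 52, 44], gcd = 4
Change: index 0, 40 -> 30
gcd of the OTHER numbers (without index 0): gcd([52, 44]) = 4
New gcd = gcd(g_others, new_val) = gcd(4, 30) = 2

Answer: 2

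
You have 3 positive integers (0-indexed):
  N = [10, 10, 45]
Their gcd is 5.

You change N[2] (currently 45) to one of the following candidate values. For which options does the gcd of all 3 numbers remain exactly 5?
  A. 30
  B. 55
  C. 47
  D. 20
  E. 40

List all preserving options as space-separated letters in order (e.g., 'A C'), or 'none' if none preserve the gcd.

Answer: B

Derivation:
Old gcd = 5; gcd of others (without N[2]) = 10
New gcd for candidate v: gcd(10, v). Preserves old gcd iff gcd(10, v) = 5.
  Option A: v=30, gcd(10,30)=10 -> changes
  Option B: v=55, gcd(10,55)=5 -> preserves
  Option C: v=47, gcd(10,47)=1 -> changes
  Option D: v=20, gcd(10,20)=10 -> changes
  Option E: v=40, gcd(10,40)=10 -> changes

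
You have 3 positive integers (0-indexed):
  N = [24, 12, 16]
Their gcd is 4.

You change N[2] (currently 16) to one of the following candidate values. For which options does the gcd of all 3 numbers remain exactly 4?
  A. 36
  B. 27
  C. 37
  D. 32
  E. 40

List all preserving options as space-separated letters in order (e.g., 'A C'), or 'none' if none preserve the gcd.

Answer: D E

Derivation:
Old gcd = 4; gcd of others (without N[2]) = 12
New gcd for candidate v: gcd(12, v). Preserves old gcd iff gcd(12, v) = 4.
  Option A: v=36, gcd(12,36)=12 -> changes
  Option B: v=27, gcd(12,27)=3 -> changes
  Option C: v=37, gcd(12,37)=1 -> changes
  Option D: v=32, gcd(12,32)=4 -> preserves
  Option E: v=40, gcd(12,40)=4 -> preserves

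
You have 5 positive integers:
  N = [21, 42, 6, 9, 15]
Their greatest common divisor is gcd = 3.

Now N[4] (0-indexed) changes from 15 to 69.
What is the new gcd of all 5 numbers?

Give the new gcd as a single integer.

Answer: 3

Derivation:
Numbers: [21, 42, 6, 9, 15], gcd = 3
Change: index 4, 15 -> 69
gcd of the OTHER numbers (without index 4): gcd([21, 42, 6, 9]) = 3
New gcd = gcd(g_others, new_val) = gcd(3, 69) = 3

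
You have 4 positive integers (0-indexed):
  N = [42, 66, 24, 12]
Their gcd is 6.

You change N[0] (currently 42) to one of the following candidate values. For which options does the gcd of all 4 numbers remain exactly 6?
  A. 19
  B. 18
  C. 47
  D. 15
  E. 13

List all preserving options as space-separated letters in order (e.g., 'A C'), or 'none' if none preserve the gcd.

Answer: B

Derivation:
Old gcd = 6; gcd of others (without N[0]) = 6
New gcd for candidate v: gcd(6, v). Preserves old gcd iff gcd(6, v) = 6.
  Option A: v=19, gcd(6,19)=1 -> changes
  Option B: v=18, gcd(6,18)=6 -> preserves
  Option C: v=47, gcd(6,47)=1 -> changes
  Option D: v=15, gcd(6,15)=3 -> changes
  Option E: v=13, gcd(6,13)=1 -> changes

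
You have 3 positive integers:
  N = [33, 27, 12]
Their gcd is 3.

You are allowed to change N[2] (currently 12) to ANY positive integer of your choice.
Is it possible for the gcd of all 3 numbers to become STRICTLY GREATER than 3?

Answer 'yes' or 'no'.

Answer: no

Derivation:
Current gcd = 3
gcd of all OTHER numbers (without N[2]=12): gcd([33, 27]) = 3
The new gcd after any change is gcd(3, new_value).
This can be at most 3.
Since 3 = old gcd 3, the gcd can only stay the same or decrease.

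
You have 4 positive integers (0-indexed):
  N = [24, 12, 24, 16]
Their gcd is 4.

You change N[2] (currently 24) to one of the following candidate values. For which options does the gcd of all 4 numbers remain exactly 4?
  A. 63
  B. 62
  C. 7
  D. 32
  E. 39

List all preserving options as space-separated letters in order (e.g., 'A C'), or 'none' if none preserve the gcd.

Old gcd = 4; gcd of others (without N[2]) = 4
New gcd for candidate v: gcd(4, v). Preserves old gcd iff gcd(4, v) = 4.
  Option A: v=63, gcd(4,63)=1 -> changes
  Option B: v=62, gcd(4,62)=2 -> changes
  Option C: v=7, gcd(4,7)=1 -> changes
  Option D: v=32, gcd(4,32)=4 -> preserves
  Option E: v=39, gcd(4,39)=1 -> changes

Answer: D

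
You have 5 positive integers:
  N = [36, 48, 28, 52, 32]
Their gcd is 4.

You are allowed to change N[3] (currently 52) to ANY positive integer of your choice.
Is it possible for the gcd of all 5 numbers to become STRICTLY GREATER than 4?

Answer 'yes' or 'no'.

Current gcd = 4
gcd of all OTHER numbers (without N[3]=52): gcd([36, 48, 28, 32]) = 4
The new gcd after any change is gcd(4, new_value).
This can be at most 4.
Since 4 = old gcd 4, the gcd can only stay the same or decrease.

Answer: no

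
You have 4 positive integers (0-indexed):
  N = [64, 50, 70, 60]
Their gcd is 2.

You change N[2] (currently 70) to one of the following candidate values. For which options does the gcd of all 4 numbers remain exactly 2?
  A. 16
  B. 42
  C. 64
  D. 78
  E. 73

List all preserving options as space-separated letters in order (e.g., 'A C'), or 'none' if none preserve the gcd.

Old gcd = 2; gcd of others (without N[2]) = 2
New gcd for candidate v: gcd(2, v). Preserves old gcd iff gcd(2, v) = 2.
  Option A: v=16, gcd(2,16)=2 -> preserves
  Option B: v=42, gcd(2,42)=2 -> preserves
  Option C: v=64, gcd(2,64)=2 -> preserves
  Option D: v=78, gcd(2,78)=2 -> preserves
  Option E: v=73, gcd(2,73)=1 -> changes

Answer: A B C D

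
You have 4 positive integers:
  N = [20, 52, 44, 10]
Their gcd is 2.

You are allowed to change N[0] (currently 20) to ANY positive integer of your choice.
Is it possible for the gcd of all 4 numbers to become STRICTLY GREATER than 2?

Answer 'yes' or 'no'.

Answer: no

Derivation:
Current gcd = 2
gcd of all OTHER numbers (without N[0]=20): gcd([52, 44, 10]) = 2
The new gcd after any change is gcd(2, new_value).
This can be at most 2.
Since 2 = old gcd 2, the gcd can only stay the same or decrease.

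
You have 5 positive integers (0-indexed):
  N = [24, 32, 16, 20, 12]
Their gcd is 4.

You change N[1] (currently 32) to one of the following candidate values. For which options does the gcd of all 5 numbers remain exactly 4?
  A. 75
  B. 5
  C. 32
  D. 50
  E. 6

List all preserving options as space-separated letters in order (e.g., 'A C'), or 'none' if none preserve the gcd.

Answer: C

Derivation:
Old gcd = 4; gcd of others (without N[1]) = 4
New gcd for candidate v: gcd(4, v). Preserves old gcd iff gcd(4, v) = 4.
  Option A: v=75, gcd(4,75)=1 -> changes
  Option B: v=5, gcd(4,5)=1 -> changes
  Option C: v=32, gcd(4,32)=4 -> preserves
  Option D: v=50, gcd(4,50)=2 -> changes
  Option E: v=6, gcd(4,6)=2 -> changes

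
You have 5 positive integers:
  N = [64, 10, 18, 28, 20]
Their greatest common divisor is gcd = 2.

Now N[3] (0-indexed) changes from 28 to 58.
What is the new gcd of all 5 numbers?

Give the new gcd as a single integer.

Numbers: [64, 10, 18, 28, 20], gcd = 2
Change: index 3, 28 -> 58
gcd of the OTHER numbers (without index 3): gcd([64, 10, 18, 20]) = 2
New gcd = gcd(g_others, new_val) = gcd(2, 58) = 2

Answer: 2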